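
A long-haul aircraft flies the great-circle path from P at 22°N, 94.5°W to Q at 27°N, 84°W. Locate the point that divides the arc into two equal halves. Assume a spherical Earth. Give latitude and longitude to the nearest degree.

≈ 25°N, 89°W

From cos δ = sin φ₁ sin φ₂ + cos φ₁ cos φ₂ cos Δλ, the central angle is δ ≈ 0.188 rad (10.8°).
Interpolate at f = 1/2 with slerp weights a = sin((1−f)δ)/sin δ ≈ 0.502, b = sin(fδ)/sin δ ≈ 0.502.
p = a·p₁ + b·p₂ ≈ (0.010, -0.909, 0.416); φ = arcsin(p_z) ≈ 24.59°, λ = atan2(p_y, p_x) ≈ -89.35°.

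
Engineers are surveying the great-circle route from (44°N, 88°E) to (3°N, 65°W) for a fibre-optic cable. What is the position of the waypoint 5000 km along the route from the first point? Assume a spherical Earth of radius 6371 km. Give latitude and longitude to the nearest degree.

Convert each endpoint to a unit vector on the sphere (x = cos φ cos λ, y = cos φ sin λ, z = sin φ).
The central angle between the endpoints is δ = arccos(p₁·p₂) ≈ 2.219 rad (127.1°). The total great-circle distance is δ·R ≈ 2.219 × 6371 ≈ 14137 km, so the target fraction is f = 5000/14137 ≈ 0.354.
Interpolate at f ≈ 0.354 with slerp weights a = sin((1−f)δ)/sin δ ≈ 1.243, b = sin(fδ)/sin δ ≈ 0.886.
p = a·p₁ + b·p₂ ≈ (0.405, 0.091, 0.910); φ = arcsin(p_z) ≈ 65.45°, λ = atan2(p_y, p_x) ≈ 12.66°.

≈ (65°N, 13°E)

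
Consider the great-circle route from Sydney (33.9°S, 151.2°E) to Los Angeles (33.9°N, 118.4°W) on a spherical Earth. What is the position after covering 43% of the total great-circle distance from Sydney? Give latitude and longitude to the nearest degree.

The haversine formula gives a central angle δ ≈ 1.892 rad (108.4°) between the endpoints.
Interpolate at f = 0.43 with slerp weights a = sin((1−f)δ)/sin δ ≈ 0.929, b = sin(fδ)/sin δ ≈ 0.766.
p = a·p₁ + b·p₂ ≈ (-0.978, -0.188, -0.091); φ = arcsin(p_z) ≈ -5.21°, λ = atan2(p_y, p_x) ≈ -169.13°.

≈ (5°S, 169°W)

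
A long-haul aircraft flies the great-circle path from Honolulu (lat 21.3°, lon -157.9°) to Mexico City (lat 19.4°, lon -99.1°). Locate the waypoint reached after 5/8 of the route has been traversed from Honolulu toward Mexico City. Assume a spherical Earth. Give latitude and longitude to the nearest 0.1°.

Convert each endpoint to a unit vector on the sphere (x = cos φ cos λ, y = cos φ sin λ, z = sin φ).
The central angle between the endpoints is δ = arccos(p₁·p₂) ≈ 0.957 rad (54.8°).
Interpolate at f = 5/8 with slerp weights a = sin((1−f)δ)/sin δ ≈ 0.430, b = sin(fδ)/sin δ ≈ 0.689.
p = a·p₁ + b·p₂ ≈ (-0.474, -0.792, 0.385); φ = arcsin(p_z) ≈ 22.64°, λ = atan2(p_y, p_x) ≈ -120.88°.

≈ lat 22.6°, lon -120.9°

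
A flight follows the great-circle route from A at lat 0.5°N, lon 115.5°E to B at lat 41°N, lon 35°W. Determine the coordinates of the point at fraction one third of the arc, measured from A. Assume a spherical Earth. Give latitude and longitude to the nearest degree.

≈ lat 37°N, lon 90°E

Convert each endpoint to a unit vector on the sphere (x = cos φ cos λ, y = cos φ sin λ, z = sin φ).
The central angle between the endpoints is δ = arccos(p₁·p₂) ≈ 2.280 rad (130.6°).
Interpolate at f = 1/3 with slerp weights a = sin((1−f)δ)/sin δ ≈ 1.316, b = sin(fδ)/sin δ ≈ 0.908.
p = a·p₁ + b·p₂ ≈ (-0.005, 0.795, 0.607); φ = arcsin(p_z) ≈ 37.37°, λ = atan2(p_y, p_x) ≈ 90.39°.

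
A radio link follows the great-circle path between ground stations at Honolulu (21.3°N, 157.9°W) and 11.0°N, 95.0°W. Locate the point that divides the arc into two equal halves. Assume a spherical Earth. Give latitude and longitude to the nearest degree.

Write both endpoints as unit vectors p₁, p₂ with components (cos φ cos λ, cos φ sin λ, sin φ).
The central angle between the endpoints is δ = arccos(p₁·p₂) ≈ 1.063 rad (60.9°).
Interpolate at f = 1/2 with slerp weights a = sin((1−f)δ)/sin δ ≈ 0.580, b = sin(fδ)/sin δ ≈ 0.580.
p = a·p₁ + b·p₂ ≈ (-0.550, -0.771, 0.321); φ = arcsin(p_z) ≈ 18.75°, λ = atan2(p_y, p_x) ≈ -125.54°.

≈ 19°N, 126°W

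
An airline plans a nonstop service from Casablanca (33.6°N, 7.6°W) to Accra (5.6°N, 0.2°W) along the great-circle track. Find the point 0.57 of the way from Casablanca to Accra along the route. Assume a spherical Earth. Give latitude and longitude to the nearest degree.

From cos δ = sin φ₁ sin φ₂ + cos φ₁ cos φ₂ cos Δλ, the central angle is δ ≈ 0.503 rad (28.8°).
Interpolate at f = 0.57 with slerp weights a = sin((1−f)δ)/sin δ ≈ 0.445, b = sin(fδ)/sin δ ≈ 0.587.
p = a·p₁ + b·p₂ ≈ (0.951, -0.051, 0.304); φ = arcsin(p_z) ≈ 17.68°, λ = atan2(p_y, p_x) ≈ -3.07°.

≈ (18°N, 3°W)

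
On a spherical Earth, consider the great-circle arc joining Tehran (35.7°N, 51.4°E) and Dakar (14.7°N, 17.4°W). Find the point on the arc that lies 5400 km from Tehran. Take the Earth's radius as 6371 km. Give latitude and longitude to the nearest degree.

≈ (23°N, 3°W)

Convert each endpoint to a unit vector on the sphere (x = cos φ cos λ, y = cos φ sin λ, z = sin φ).
The central angle between the endpoints is δ = arccos(p₁·p₂) ≈ 1.124 rad (64.4°). The total great-circle distance is δ·R ≈ 1.124 × 6371 ≈ 7161 km, so the target fraction is f = 5400/7161 ≈ 0.754.
Interpolate at f ≈ 0.754 with slerp weights a = sin((1−f)δ)/sin δ ≈ 0.303, b = sin(fδ)/sin δ ≈ 0.831.
p = a·p₁ + b·p₂ ≈ (0.921, -0.048, 0.388); φ = arcsin(p_z) ≈ 22.80°, λ = atan2(p_y, p_x) ≈ -3.01°.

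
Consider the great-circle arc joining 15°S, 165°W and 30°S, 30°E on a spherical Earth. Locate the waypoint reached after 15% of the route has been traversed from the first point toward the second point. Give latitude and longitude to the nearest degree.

From cos δ = sin φ₁ sin φ₂ + cos φ₁ cos φ₂ cos Δλ, the central angle is δ ≈ 2.317 rad (132.7°).
Interpolate at f = 0.15 with slerp weights a = sin((1−f)δ)/sin δ ≈ 1.255, b = sin(fδ)/sin δ ≈ 0.464.
p = a·p₁ + b·p₂ ≈ (-0.823, -0.113, -0.557); φ = arcsin(p_z) ≈ -33.82°, λ = atan2(p_y, p_x) ≈ -172.19°.

≈ 34°S, 172°W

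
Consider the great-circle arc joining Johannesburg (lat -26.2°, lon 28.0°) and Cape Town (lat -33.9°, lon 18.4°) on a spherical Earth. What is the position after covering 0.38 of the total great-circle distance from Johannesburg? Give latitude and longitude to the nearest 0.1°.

Write both endpoints as unit vectors p₁, p₂ with components (cos φ cos λ, cos φ sin λ, sin φ).
The central angle between the endpoints is δ = arccos(p₁·p₂) ≈ 0.198 rad (11.3°).
Interpolate at f = 0.38 with slerp weights a = sin((1−f)δ)/sin δ ≈ 0.622, b = sin(fδ)/sin δ ≈ 0.382.
p = a·p₁ + b·p₂ ≈ (0.794, 0.362, -0.488); φ = arcsin(p_z) ≈ -29.21°, λ = atan2(p_y, p_x) ≈ 24.53°.

≈ lat -29.2°, lon 24.5°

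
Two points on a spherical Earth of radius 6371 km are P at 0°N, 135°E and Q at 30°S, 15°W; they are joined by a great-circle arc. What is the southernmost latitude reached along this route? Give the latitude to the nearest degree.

≈ 49°S

The great circle lies in the plane with unit normal n̂ = (p₁ × p₂)/|p₁ × p₂|.
Here n̂_z ≈ -0.655; the vertex latitude is φ_max = arccos|n̂_z| ≈ 49.1°.
Check via Clairaut: cos φ_max = |cos φ₁| · sin C = cos(0.0°)·sin(139.1°) ≈ 0.655, again giving ≈ 49.1°.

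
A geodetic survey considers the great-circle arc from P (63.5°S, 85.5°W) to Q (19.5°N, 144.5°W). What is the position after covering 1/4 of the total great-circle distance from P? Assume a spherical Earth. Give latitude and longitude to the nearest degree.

≈ (46°S, 113°W)

Write both endpoints as unit vectors p₁, p₂ with components (cos φ cos λ, cos φ sin λ, sin φ).
The central angle between the endpoints is δ = arccos(p₁·p₂) ≈ 1.653 rad (94.7°).
Interpolate at f = 1/4 with slerp weights a = sin((1−f)δ)/sin δ ≈ 0.949, b = sin(fδ)/sin δ ≈ 0.403.
p = a·p₁ + b·p₂ ≈ (-0.276, -0.643, -0.715); φ = arcsin(p_z) ≈ -45.62°, λ = atan2(p_y, p_x) ≈ -113.24°.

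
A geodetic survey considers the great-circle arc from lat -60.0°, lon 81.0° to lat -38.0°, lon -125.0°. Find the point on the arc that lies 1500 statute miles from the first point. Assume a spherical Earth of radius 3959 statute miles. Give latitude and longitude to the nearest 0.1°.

From cos δ = sin φ₁ sin φ₂ + cos φ₁ cos φ₂ cos Δλ, the central angle is δ ≈ 1.391 rad (79.7°). The total great-circle distance is δ·R ≈ 1.391 × 3959 ≈ 5506 mi, so the target fraction is f = 1500/5506 ≈ 0.272.
Interpolate at f ≈ 0.272 with slerp weights a = sin((1−f)δ)/sin δ ≈ 0.862, b = sin(fδ)/sin δ ≈ 0.376.
p = a·p₁ + b·p₂ ≈ (-0.103, 0.183, -0.978); φ = arcsin(p_z) ≈ -77.90°, λ = atan2(p_y, p_x) ≈ 119.27°.

≈ lat -77.9°, lon 119.3°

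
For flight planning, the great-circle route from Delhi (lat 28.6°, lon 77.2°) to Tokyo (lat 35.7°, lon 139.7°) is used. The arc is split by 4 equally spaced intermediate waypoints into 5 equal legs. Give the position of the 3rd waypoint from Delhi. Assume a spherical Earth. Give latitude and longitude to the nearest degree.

Write both endpoints as unit vectors p₁, p₂ with components (cos φ cos λ, cos φ sin λ, sin φ).
The central angle between the endpoints is δ = arccos(p₁·p₂) ≈ 0.917 rad (52.5°).
Interpolate at f = 3/5 with slerp weights a = sin((1−f)δ)/sin δ ≈ 0.452, b = sin(fδ)/sin δ ≈ 0.659.
p = a·p₁ + b·p₂ ≈ (-0.320, 0.733, 0.601); φ = arcsin(p_z) ≈ 36.91°, λ = atan2(p_y, p_x) ≈ 113.60°.

≈ lat 37°, lon 114°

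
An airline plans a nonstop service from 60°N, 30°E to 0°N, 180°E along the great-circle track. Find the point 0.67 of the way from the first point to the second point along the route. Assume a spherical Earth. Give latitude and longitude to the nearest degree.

≈ 36°N, 168°E

The haversine formula gives a central angle δ ≈ 2.019 rad (115.7°) between the endpoints.
Interpolate at f = 0.67 with slerp weights a = sin((1−f)δ)/sin δ ≈ 0.686, b = sin(fδ)/sin δ ≈ 1.083.
p = a·p₁ + b·p₂ ≈ (-0.786, 0.171, 0.594); φ = arcsin(p_z) ≈ 36.42°, λ = atan2(p_y, p_x) ≈ 167.70°.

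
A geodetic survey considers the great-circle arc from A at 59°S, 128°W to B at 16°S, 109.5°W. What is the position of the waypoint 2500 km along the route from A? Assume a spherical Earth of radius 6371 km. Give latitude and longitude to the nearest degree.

The haversine formula gives a central angle δ ≈ 0.787 rad (45.1°) between the endpoints. The total great-circle distance is δ·R ≈ 0.787 × 6371 ≈ 5016 km, so the target fraction is f = 2500/5016 ≈ 0.498.
Interpolate at f ≈ 0.498 with slerp weights a = sin((1−f)δ)/sin δ ≈ 0.543, b = sin(fδ)/sin δ ≈ 0.540.
p = a·p₁ + b·p₂ ≈ (-0.345, -0.710, -0.614); φ = arcsin(p_z) ≈ -37.90°, λ = atan2(p_y, p_x) ≈ -115.96°.

≈ 38°S, 116°W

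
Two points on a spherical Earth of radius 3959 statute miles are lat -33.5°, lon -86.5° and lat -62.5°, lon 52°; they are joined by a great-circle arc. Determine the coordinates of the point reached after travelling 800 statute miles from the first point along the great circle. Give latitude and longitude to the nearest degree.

From cos δ = sin φ₁ sin φ₂ + cos φ₁ cos φ₂ cos Δλ, the central angle is δ ≈ 1.368 rad (78.4°). The total great-circle distance is δ·R ≈ 1.368 × 3959 ≈ 5417 mi, so the target fraction is f = 800/5417 ≈ 0.148.
Interpolate at f ≈ 0.148 with slerp weights a = sin((1−f)δ)/sin δ ≈ 0.938, b = sin(fδ)/sin δ ≈ 0.205.
p = a·p₁ + b·p₂ ≈ (0.106, -0.707, -0.700); φ = arcsin(p_z) ≈ -44.40°, λ = atan2(p_y, p_x) ≈ -81.47°.

≈ lat -44°, lon -81°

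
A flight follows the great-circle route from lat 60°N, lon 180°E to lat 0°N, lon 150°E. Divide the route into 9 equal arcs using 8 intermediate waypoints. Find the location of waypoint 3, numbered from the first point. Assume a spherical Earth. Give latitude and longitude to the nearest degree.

The haversine formula gives a central angle δ ≈ 1.123 rad (64.3°) between the endpoints.
Interpolate at f = 3/9 with slerp weights a = sin((1−f)δ)/sin δ ≈ 0.755, b = sin(fδ)/sin δ ≈ 0.406.
p = a·p₁ + b·p₂ ≈ (-0.729, 0.203, 0.654); φ = arcsin(p_z) ≈ 40.84°, λ = atan2(p_y, p_x) ≈ 164.45°.

≈ lat 41°N, lon 164°E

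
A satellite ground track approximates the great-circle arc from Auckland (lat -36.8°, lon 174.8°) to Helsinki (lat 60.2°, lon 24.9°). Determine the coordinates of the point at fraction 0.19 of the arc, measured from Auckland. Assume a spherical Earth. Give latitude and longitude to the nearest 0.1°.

≈ lat -11.3°, lon 160.9°

Convert each endpoint to a unit vector on the sphere (x = cos φ cos λ, y = cos φ sin λ, z = sin φ).
The central angle between the endpoints is δ = arccos(p₁·p₂) ≈ 2.614 rad (149.8°).
Interpolate at f = 0.19 with slerp weights a = sin((1−f)δ)/sin δ ≈ 1.697, b = sin(fδ)/sin δ ≈ 0.947.
p = a·p₁ + b·p₂ ≈ (-0.927, 0.321, -0.195); φ = arcsin(p_z) ≈ -11.25°, λ = atan2(p_y, p_x) ≈ 160.88°.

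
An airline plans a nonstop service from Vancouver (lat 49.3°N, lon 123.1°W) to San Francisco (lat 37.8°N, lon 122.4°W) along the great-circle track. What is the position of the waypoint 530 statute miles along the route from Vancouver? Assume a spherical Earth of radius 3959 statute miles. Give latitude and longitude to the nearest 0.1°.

Write both endpoints as unit vectors p₁, p₂ with components (cos φ cos λ, cos φ sin λ, sin φ).
The central angle between the endpoints is δ = arccos(p₁·p₂) ≈ 0.201 rad (11.5°). The total great-circle distance is δ·R ≈ 0.201 × 3959 ≈ 795 mi, so the target fraction is f = 530/795 ≈ 0.666.
Interpolate at f ≈ 0.666 with slerp weights a = sin((1−f)δ)/sin δ ≈ 0.336, b = sin(fδ)/sin δ ≈ 0.669.
p = a·p₁ + b·p₂ ≈ (-0.403, -0.630, 0.664); φ = arcsin(p_z) ≈ 41.64°, λ = atan2(p_y, p_x) ≈ -122.61°.

≈ lat 41.6°N, lon 122.6°W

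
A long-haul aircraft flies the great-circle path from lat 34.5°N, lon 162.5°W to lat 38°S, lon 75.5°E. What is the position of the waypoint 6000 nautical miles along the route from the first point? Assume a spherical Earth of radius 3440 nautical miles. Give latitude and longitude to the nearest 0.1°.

≈ lat 23.7°S, lon 111.7°E

Convert each endpoint to a unit vector on the sphere (x = cos φ cos λ, y = cos φ sin λ, z = sin φ).
The central angle between the endpoints is δ = arccos(p₁·p₂) ≈ 2.336 rad (133.9°). The total great-circle distance is δ·R ≈ 2.336 × 3440 ≈ 8037 nmi, so the target fraction is f = 6000/8037 ≈ 0.747.
Interpolate at f ≈ 0.747 with slerp weights a = sin((1−f)δ)/sin δ ≈ 0.774, b = sin(fδ)/sin δ ≈ 1.366.
p = a·p₁ + b·p₂ ≈ (-0.339, 0.850, -0.403); φ = arcsin(p_z) ≈ -23.74°, λ = atan2(p_y, p_x) ≈ 111.72°.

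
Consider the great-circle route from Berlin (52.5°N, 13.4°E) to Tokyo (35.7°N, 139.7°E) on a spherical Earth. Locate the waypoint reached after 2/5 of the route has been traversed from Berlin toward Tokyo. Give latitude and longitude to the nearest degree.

≈ 66°N, 74°E

Write both endpoints as unit vectors p₁, p₂ with components (cos φ cos λ, cos φ sin λ, sin φ).
The central angle between the endpoints is δ = arccos(p₁·p₂) ≈ 1.400 rad (80.2°).
Interpolate at f = 2/5 with slerp weights a = sin((1−f)δ)/sin δ ≈ 0.756, b = sin(fδ)/sin δ ≈ 0.539.
p = a·p₁ + b·p₂ ≈ (0.114, 0.390, 0.914); φ = arcsin(p_z) ≈ 66.05°, λ = atan2(p_y, p_x) ≈ 73.74°.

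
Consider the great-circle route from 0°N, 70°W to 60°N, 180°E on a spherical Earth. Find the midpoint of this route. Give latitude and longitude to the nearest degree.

≈ 42°N, 100°W

From cos δ = sin φ₁ sin φ₂ + cos φ₁ cos φ₂ cos Δλ, the central angle is δ ≈ 1.743 rad (99.8°).
Interpolate at f = 1/2 with slerp weights a = sin((1−f)δ)/sin δ ≈ 0.777, b = sin(fδ)/sin δ ≈ 0.777.
p = a·p₁ + b·p₂ ≈ (-0.123, -0.730, 0.673); φ = arcsin(p_z) ≈ 42.27°, λ = atan2(p_y, p_x) ≈ -99.54°.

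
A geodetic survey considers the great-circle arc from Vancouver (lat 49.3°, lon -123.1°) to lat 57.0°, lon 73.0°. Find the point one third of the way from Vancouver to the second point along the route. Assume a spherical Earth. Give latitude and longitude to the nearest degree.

≈ lat 73°, lon -136°

Write both endpoints as unit vectors p₁, p₂ with components (cos φ cos λ, cos φ sin λ, sin φ).
The central angle between the endpoints is δ = arccos(p₁·p₂) ≈ 1.272 rad (72.9°).
Interpolate at f = 1/3 with slerp weights a = sin((1−f)δ)/sin δ ≈ 0.785, b = sin(fδ)/sin δ ≈ 0.430.
p = a·p₁ + b·p₂ ≈ (-0.211, -0.204, 0.956); φ = arcsin(p_z) ≈ 72.92°, λ = atan2(p_y, p_x) ≈ -135.89°.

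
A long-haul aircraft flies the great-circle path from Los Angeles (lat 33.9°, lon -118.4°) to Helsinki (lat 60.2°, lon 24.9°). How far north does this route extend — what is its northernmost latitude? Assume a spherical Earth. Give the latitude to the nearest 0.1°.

≈ 75.6°

The great circle lies in the plane with unit normal n̂ = (p₁ × p₂)/|p₁ × p₂|.
Here n̂_z ≈ +0.249; the vertex latitude is φ_max = arccos|n̂_z| ≈ 75.6°.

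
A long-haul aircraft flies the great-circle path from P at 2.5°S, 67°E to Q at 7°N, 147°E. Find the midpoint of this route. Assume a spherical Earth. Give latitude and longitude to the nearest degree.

≈ 3°N, 107°E

From cos δ = sin φ₁ sin φ₂ + cos φ₁ cos φ₂ cos Δλ, the central angle is δ ≈ 1.403 rad (80.4°).
Interpolate at f = 1/2 with slerp weights a = sin((1−f)δ)/sin δ ≈ 0.655, b = sin(fδ)/sin δ ≈ 0.655.
p = a·p₁ + b·p₂ ≈ (-0.289, 0.956, 0.051); φ = arcsin(p_z) ≈ 2.94°, λ = atan2(p_y, p_x) ≈ 106.84°.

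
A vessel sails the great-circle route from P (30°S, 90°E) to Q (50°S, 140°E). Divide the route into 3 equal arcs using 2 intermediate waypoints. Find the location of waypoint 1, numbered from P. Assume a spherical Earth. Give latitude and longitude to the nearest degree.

Convert each endpoint to a unit vector on the sphere (x = cos φ cos λ, y = cos φ sin λ, z = sin φ).
The central angle between the endpoints is δ = arccos(p₁·p₂) ≈ 0.736 rad (42.2°).
Interpolate at f = 1/3 with slerp weights a = sin((1−f)δ)/sin δ ≈ 0.702, b = sin(fδ)/sin δ ≈ 0.362.
p = a·p₁ + b·p₂ ≈ (-0.178, 0.757, -0.628); φ = arcsin(p_z) ≈ -38.91°, λ = atan2(p_y, p_x) ≈ 103.24°.

≈ (39°S, 103°E)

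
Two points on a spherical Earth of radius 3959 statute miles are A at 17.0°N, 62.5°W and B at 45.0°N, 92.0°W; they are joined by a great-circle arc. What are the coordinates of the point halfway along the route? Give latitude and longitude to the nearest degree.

The haversine formula gives a central angle δ ≈ 0.651 rad (37.3°) between the endpoints.
Interpolate at f = 1/2 with slerp weights a = sin((1−f)δ)/sin δ ≈ 0.528, b = sin(fδ)/sin δ ≈ 0.528.
p = a·p₁ + b·p₂ ≈ (0.220, -0.821, 0.527); φ = arcsin(p_z) ≈ 31.83°, λ = atan2(p_y, p_x) ≈ -74.99°.

≈ 32°N, 75°W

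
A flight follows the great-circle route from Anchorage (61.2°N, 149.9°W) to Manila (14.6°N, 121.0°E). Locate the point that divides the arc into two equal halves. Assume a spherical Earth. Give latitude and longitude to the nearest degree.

≈ 46°N, 147°E

From cos δ = sin φ₁ sin φ₂ + cos φ₁ cos φ₂ cos Δλ, the central angle is δ ≈ 1.341 rad (76.8°).
Interpolate at f = 1/2 with slerp weights a = sin((1−f)δ)/sin δ ≈ 0.638, b = sin(fδ)/sin δ ≈ 0.638.
p = a·p₁ + b·p₂ ≈ (-0.584, 0.375, 0.720); φ = arcsin(p_z) ≈ 46.05°, λ = atan2(p_y, p_x) ≈ 147.29°.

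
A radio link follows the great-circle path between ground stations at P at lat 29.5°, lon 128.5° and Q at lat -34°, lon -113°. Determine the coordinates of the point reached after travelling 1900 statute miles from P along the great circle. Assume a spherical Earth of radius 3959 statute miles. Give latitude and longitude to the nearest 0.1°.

Write both endpoints as unit vectors p₁, p₂ with components (cos φ cos λ, cos φ sin λ, sin φ).
The central angle between the endpoints is δ = arccos(p₁·p₂) ≈ 2.239 rad (128.3°). The total great-circle distance is δ·R ≈ 2.239 × 3959 ≈ 8865 mi, so the target fraction is f = 1900/8865 ≈ 0.214.
Interpolate at f ≈ 0.214 with slerp weights a = sin((1−f)δ)/sin δ ≈ 1.252, b = sin(fδ)/sin δ ≈ 0.588.
p = a·p₁ + b·p₂ ≈ (-0.869, 0.404, 0.287); φ = arcsin(p_z) ≈ 16.70°, λ = atan2(p_y, p_x) ≈ 155.08°.

≈ lat 16.7°, lon 155.1°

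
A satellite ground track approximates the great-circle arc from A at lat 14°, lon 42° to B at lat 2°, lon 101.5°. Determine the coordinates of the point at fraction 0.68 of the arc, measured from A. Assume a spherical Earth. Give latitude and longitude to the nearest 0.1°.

From cos δ = sin φ₁ sin φ₂ + cos φ₁ cos φ₂ cos Δλ, the central angle is δ ≈ 1.046 rad (60.0°).
Interpolate at f = 0.68 with slerp weights a = sin((1−f)δ)/sin δ ≈ 0.380, b = sin(fδ)/sin δ ≈ 0.754.
p = a·p₁ + b·p₂ ≈ (0.123, 0.985, 0.118); φ = arcsin(p_z) ≈ 6.79°, λ = atan2(p_y, p_x) ≈ 82.86°.

≈ lat 6.8°, lon 82.9°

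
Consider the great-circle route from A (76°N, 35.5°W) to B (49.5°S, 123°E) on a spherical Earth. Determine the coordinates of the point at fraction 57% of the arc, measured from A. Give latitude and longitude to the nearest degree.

≈ (15°N, 113°E)

Convert each endpoint to a unit vector on the sphere (x = cos φ cos λ, y = cos φ sin λ, z = sin φ).
The central angle between the endpoints is δ = arccos(p₁·p₂) ≈ 2.655 rad (152.1°).
Interpolate at f = 0.57 with slerp weights a = sin((1−f)δ)/sin δ ≈ 1.945, b = sin(fδ)/sin δ ≈ 2.136.
p = a·p₁ + b·p₂ ≈ (-0.372, 0.890, 0.263); φ = arcsin(p_z) ≈ 15.28°, λ = atan2(p_y, p_x) ≈ 112.70°.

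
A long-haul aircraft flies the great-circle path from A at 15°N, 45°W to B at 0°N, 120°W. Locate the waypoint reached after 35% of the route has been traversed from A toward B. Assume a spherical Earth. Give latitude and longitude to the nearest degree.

From cos δ = sin φ₁ sin φ₂ + cos φ₁ cos φ₂ cos Δλ, the central angle is δ ≈ 1.318 rad (75.5°).
Interpolate at f = 0.35 with slerp weights a = sin((1−f)δ)/sin δ ≈ 0.781, b = sin(fδ)/sin δ ≈ 0.460.
p = a·p₁ + b·p₂ ≈ (0.303, -0.931, 0.202); φ = arcsin(p_z) ≈ 11.65°, λ = atan2(p_y, p_x) ≈ -71.96°.

≈ 12°N, 72°W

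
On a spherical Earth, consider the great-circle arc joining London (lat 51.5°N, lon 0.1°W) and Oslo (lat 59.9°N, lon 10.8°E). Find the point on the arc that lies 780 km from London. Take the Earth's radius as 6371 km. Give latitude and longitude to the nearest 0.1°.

≈ lat 57.3°N, lon 6.7°E

Convert each endpoint to a unit vector on the sphere (x = cos φ cos λ, y = cos φ sin λ, z = sin φ).
The central angle between the endpoints is δ = arccos(p₁·p₂) ≈ 0.181 rad (10.4°). The total great-circle distance is δ·R ≈ 0.181 × 6371 ≈ 1154 km, so the target fraction is f = 780/1154 ≈ 0.676.
Interpolate at f ≈ 0.676 with slerp weights a = sin((1−f)δ)/sin δ ≈ 0.326, b = sin(fδ)/sin δ ≈ 0.678.
p = a·p₁ + b·p₂ ≈ (0.537, 0.063, 0.841); φ = arcsin(p_z) ≈ 57.29°, λ = atan2(p_y, p_x) ≈ 6.73°.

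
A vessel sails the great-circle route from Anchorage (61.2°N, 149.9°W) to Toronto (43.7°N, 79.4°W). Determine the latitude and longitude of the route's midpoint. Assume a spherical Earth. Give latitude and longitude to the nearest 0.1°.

≈ 57.6°N, 106.6°W

Write both endpoints as unit vectors p₁, p₂ with components (cos φ cos λ, cos φ sin λ, sin φ).
The central angle between the endpoints is δ = arccos(p₁·p₂) ≈ 0.765 rad (43.8°).
Interpolate at f = 1/2 with slerp weights a = sin((1−f)δ)/sin δ ≈ 0.539, b = sin(fδ)/sin δ ≈ 0.539.
p = a·p₁ + b·p₂ ≈ (-0.153, -0.513, 0.845); φ = arcsin(p_z) ≈ 57.62°, λ = atan2(p_y, p_x) ≈ -106.60°.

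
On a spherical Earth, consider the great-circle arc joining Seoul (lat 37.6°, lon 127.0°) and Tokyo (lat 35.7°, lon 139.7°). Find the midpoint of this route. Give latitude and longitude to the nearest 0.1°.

≈ lat 36.8°, lon 133.4°

From cos δ = sin φ₁ sin φ₂ + cos φ₁ cos φ₂ cos Δλ, the central angle is δ ≈ 0.181 rad (10.4°).
Interpolate at f = 1/2 with slerp weights a = sin((1−f)δ)/sin δ ≈ 0.502, b = sin(fδ)/sin δ ≈ 0.502.
p = a·p₁ + b·p₂ ≈ (-0.550, 0.581, 0.599); φ = arcsin(p_z) ≈ 36.82°, λ = atan2(p_y, p_x) ≈ 133.43°.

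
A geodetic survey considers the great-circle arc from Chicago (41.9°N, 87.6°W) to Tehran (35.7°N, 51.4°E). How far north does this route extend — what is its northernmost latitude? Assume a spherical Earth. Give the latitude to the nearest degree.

The great circle lies in the plane with unit normal n̂ = (p₁ × p₂)/|p₁ × p₂|.
Here n̂_z ≈ +0.397; the vertex latitude is φ_max = arccos|n̂_z| ≈ 66.6°.
Check via Clairaut: cos φ_max = |cos φ₁| · sin C = cos(41.9°)·sin(32.3°) ≈ 0.397, again giving ≈ 66.6°.

≈ 67°N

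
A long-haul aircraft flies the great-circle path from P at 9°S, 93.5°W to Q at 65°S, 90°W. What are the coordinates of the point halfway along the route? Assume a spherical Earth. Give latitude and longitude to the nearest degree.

≈ 37°S, 92°W

Write both endpoints as unit vectors p₁, p₂ with components (cos φ cos λ, cos φ sin λ, sin φ).
The central angle between the endpoints is δ = arccos(p₁·p₂) ≈ 0.978 rad (56.1°).
Interpolate at f = 1/2 with slerp weights a = sin((1−f)δ)/sin δ ≈ 0.566, b = sin(fδ)/sin δ ≈ 0.566.
p = a·p₁ + b·p₂ ≈ (-0.034, -0.798, -0.602); φ = arcsin(p_z) ≈ -37.01°, λ = atan2(p_y, p_x) ≈ -92.45°.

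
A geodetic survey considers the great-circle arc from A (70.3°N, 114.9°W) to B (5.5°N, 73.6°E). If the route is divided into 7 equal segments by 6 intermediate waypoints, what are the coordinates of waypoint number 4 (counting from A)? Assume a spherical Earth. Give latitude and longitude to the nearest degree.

From cos δ = sin φ₁ sin φ₂ + cos φ₁ cos φ₂ cos Δλ, the central angle is δ ≈ 1.815 rad (104.0°).
Interpolate at f = 4/7 with slerp weights a = sin((1−f)δ)/sin δ ≈ 0.723, b = sin(fδ)/sin δ ≈ 0.887.
p = a·p₁ + b·p₂ ≈ (0.147, 0.626, 0.766); φ = arcsin(p_z) ≈ 49.98°, λ = atan2(p_y, p_x) ≈ 76.81°.

≈ (50°N, 77°E)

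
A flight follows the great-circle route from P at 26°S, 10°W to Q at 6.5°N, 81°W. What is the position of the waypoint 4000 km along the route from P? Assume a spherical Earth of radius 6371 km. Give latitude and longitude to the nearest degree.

Write both endpoints as unit vectors p₁, p₂ with components (cos φ cos λ, cos φ sin λ, sin φ).
The central angle between the endpoints is δ = arccos(p₁·p₂) ≈ 1.327 rad (76.0°). The total great-circle distance is δ·R ≈ 1.327 × 6371 ≈ 8456 km, so the target fraction is f = 4000/8456 ≈ 0.473.
Interpolate at f ≈ 0.473 with slerp weights a = sin((1−f)δ)/sin δ ≈ 0.663, b = sin(fδ)/sin δ ≈ 0.605.
p = a·p₁ + b·p₂ ≈ (0.681, -0.697, -0.222); φ = arcsin(p_z) ≈ -12.84°, λ = atan2(p_y, p_x) ≈ -45.68°.

≈ 13°S, 46°W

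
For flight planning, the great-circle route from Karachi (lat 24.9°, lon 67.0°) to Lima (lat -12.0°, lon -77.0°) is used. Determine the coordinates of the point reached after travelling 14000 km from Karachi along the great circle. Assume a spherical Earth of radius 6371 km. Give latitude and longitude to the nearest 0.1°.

From cos δ = sin φ₁ sin φ₂ + cos φ₁ cos φ₂ cos Δλ, the central angle is δ ≈ 2.507 rad (143.6°). The total great-circle distance is δ·R ≈ 2.507 × 6371 ≈ 15972 km, so the target fraction is f = 14000/15972 ≈ 0.877.
Interpolate at f ≈ 0.877 with slerp weights a = sin((1−f)δ)/sin δ ≈ 0.514, b = sin(fδ)/sin δ ≈ 1.366.
p = a·p₁ + b·p₂ ≈ (0.483, -0.873, -0.068); φ = arcsin(p_z) ≈ -3.88°, λ = atan2(p_y, p_x) ≈ -61.06°.

≈ lat -3.9°, lon -61.1°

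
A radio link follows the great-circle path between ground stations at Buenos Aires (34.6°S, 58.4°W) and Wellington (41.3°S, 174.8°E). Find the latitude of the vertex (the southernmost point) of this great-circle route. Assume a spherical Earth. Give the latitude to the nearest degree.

The great circle lies in the plane with unit normal n̂ = (p₁ × p₂)/|p₁ × p₂|.
Here n̂_z ≈ -0.495; the vertex latitude is φ_max = arccos|n̂_z| ≈ 60.3°.
Check via Clairaut: cos φ_max = |cos φ₁| · sin C = cos(34.6°)·sin(143.0°) ≈ 0.495, again giving ≈ 60.3°.

≈ 60°S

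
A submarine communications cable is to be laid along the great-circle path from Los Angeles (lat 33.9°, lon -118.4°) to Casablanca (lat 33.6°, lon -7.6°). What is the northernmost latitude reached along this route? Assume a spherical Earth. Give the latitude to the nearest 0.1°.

≈ 49.6°

The great circle lies in the plane with unit normal n̂ = (p₁ × p₂)/|p₁ × p₂|.
Here n̂_z ≈ +0.648; the vertex latitude is φ_max = arccos|n̂_z| ≈ 49.6°.
Check via Clairaut: cos φ_max = |cos φ₁| · sin C = cos(33.9°)·sin(51.3°) ≈ 0.648, again giving ≈ 49.6°.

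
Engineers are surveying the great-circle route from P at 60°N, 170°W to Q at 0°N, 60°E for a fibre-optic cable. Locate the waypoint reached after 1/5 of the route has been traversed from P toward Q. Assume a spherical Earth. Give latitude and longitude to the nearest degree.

Convert each endpoint to a unit vector on the sphere (x = cos φ cos λ, y = cos φ sin λ, z = sin φ).
The central angle between the endpoints is δ = arccos(p₁·p₂) ≈ 1.898 rad (108.7°).
Interpolate at f = 1/5 with slerp weights a = sin((1−f)δ)/sin δ ≈ 1.055, b = sin(fδ)/sin δ ≈ 0.391.
p = a·p₁ + b·p₂ ≈ (-0.324, 0.247, 0.913); φ = arcsin(p_z) ≈ 65.96°, λ = atan2(p_y, p_x) ≈ 142.61°.

≈ 66°N, 143°E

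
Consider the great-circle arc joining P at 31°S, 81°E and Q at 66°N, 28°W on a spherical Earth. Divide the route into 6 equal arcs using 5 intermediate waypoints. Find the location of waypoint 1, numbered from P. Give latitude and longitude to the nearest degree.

≈ 12°S, 71°E

Write both endpoints as unit vectors p₁, p₂ with components (cos φ cos λ, cos φ sin λ, sin φ).
The central angle between the endpoints is δ = arccos(p₁·p₂) ≈ 2.194 rad (125.7°).
Interpolate at f = 1/6 with slerp weights a = sin((1−f)δ)/sin δ ≈ 1.191, b = sin(fδ)/sin δ ≈ 0.441.
p = a·p₁ + b·p₂ ≈ (0.318, 0.924, -0.211); φ = arcsin(p_z) ≈ -12.18°, λ = atan2(p_y, p_x) ≈ 71.02°.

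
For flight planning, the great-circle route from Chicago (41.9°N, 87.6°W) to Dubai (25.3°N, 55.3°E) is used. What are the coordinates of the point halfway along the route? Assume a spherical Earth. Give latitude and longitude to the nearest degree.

≈ 64°N, 0°E

Convert each endpoint to a unit vector on the sphere (x = cos φ cos λ, y = cos φ sin λ, z = sin φ).
The central angle between the endpoints is δ = arccos(p₁·p₂) ≈ 1.825 rad (104.6°).
Interpolate at f = 1/2 with slerp weights a = sin((1−f)δ)/sin δ ≈ 0.817, b = sin(fδ)/sin δ ≈ 0.817.
p = a·p₁ + b·p₂ ≈ (0.446, -0.000, 0.895); φ = arcsin(p_z) ≈ 63.51°, λ = atan2(p_y, p_x) ≈ -0.04°.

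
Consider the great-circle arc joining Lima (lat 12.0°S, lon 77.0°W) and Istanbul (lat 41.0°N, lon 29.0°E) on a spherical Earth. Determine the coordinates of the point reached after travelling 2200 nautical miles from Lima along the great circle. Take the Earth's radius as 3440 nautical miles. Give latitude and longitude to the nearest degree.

The haversine formula gives a central angle δ ≈ 1.918 rad (109.9°) between the endpoints. The total great-circle distance is δ·R ≈ 1.918 × 3440 ≈ 6597 nmi, so the target fraction is f = 2200/6597 ≈ 0.334.
Interpolate at f ≈ 0.334 with slerp weights a = sin((1−f)δ)/sin δ ≈ 1.018, b = sin(fδ)/sin δ ≈ 0.635.
p = a·p₁ + b·p₂ ≈ (0.643, -0.738, 0.205); φ = arcsin(p_z) ≈ 11.81°, λ = atan2(p_y, p_x) ≈ -48.94°.

≈ lat 12°N, lon 49°W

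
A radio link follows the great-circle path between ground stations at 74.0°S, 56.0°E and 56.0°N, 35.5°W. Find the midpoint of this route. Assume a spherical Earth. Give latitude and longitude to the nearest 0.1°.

Write both endpoints as unit vectors p₁, p₂ with components (cos φ cos λ, cos φ sin λ, sin φ).
The central angle between the endpoints is δ = arccos(p₁·p₂) ≈ 2.500 rad (143.2°).
Interpolate at f = 1/2 with slerp weights a = sin((1−f)δ)/sin δ ≈ 1.585, b = sin(fδ)/sin δ ≈ 1.585.
p = a·p₁ + b·p₂ ≈ (0.966, -0.152, -0.210); φ = arcsin(p_z) ≈ -12.10°, λ = atan2(p_y, p_x) ≈ -8.97°.

≈ 12.1°S, 9.0°W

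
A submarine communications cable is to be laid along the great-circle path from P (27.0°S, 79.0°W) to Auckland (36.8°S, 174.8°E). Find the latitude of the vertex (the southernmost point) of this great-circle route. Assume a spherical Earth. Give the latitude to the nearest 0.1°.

The great circle lies in the plane with unit normal n̂ = (p₁ × p₂)/|p₁ × p₂|.
Here n̂_z ≈ -0.687; the vertex latitude is φ_max = arccos|n̂_z| ≈ 46.6°.
Check via Clairaut: cos φ_max = |cos φ₁| · sin C = cos(27.0°)·sin(129.6°) ≈ 0.687, again giving ≈ 46.6°.

≈ 46.6°S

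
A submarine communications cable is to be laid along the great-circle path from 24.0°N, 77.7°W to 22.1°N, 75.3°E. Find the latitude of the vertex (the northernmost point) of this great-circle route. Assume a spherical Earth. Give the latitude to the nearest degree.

The great circle lies in the plane with unit normal n̂ = (p₁ × p₂)/|p₁ × p₂|.
Here n̂_z ≈ +0.481; the vertex latitude is φ_max = arccos|n̂_z| ≈ 61.3°.

≈ 61°N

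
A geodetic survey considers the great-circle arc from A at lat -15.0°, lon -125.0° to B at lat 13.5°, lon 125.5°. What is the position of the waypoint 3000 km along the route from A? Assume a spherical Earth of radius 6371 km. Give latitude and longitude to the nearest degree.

Convert each endpoint to a unit vector on the sphere (x = cos φ cos λ, y = cos φ sin λ, z = sin φ).
The central angle between the endpoints is δ = arccos(p₁·p₂) ≈ 1.954 rad (112.0°). The total great-circle distance is δ·R ≈ 1.954 × 6371 ≈ 12449 km, so the target fraction is f = 3000/12449 ≈ 0.241.
Interpolate at f ≈ 0.241 with slerp weights a = sin((1−f)δ)/sin δ ≈ 1.074, b = sin(fδ)/sin δ ≈ 0.489.
p = a·p₁ + b·p₂ ≈ (-0.871, -0.463, -0.164); φ = arcsin(p_z) ≈ -9.43°, λ = atan2(p_y, p_x) ≈ -152.03°.

≈ lat -9°, lon -152°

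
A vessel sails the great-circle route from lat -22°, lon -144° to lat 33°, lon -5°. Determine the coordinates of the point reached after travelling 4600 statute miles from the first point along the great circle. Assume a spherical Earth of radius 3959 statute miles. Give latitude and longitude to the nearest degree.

≈ lat 13°, lon -86°

Convert each endpoint to a unit vector on the sphere (x = cos φ cos λ, y = cos φ sin λ, z = sin φ).
The central angle between the endpoints is δ = arccos(p₁·p₂) ≈ 2.483 rad (142.3°). The total great-circle distance is δ·R ≈ 2.483 × 3959 ≈ 9830 mi, so the target fraction is f = 4600/9830 ≈ 0.468.
Interpolate at f ≈ 0.468 with slerp weights a = sin((1−f)δ)/sin δ ≈ 1.583, b = sin(fδ)/sin δ ≈ 1.499.
p = a·p₁ + b·p₂ ≈ (0.065, -0.973, 0.223); φ = arcsin(p_z) ≈ 12.91°, λ = atan2(p_y, p_x) ≈ -86.18°.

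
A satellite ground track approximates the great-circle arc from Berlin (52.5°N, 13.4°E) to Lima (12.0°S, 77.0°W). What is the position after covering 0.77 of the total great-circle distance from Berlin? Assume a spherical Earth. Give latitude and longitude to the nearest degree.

≈ 6°N, 63°W

Write both endpoints as unit vectors p₁, p₂ with components (cos φ cos λ, cos φ sin λ, sin φ).
The central angle between the endpoints is δ = arccos(p₁·p₂) ≈ 1.741 rad (99.7°).
Interpolate at f = 0.77 with slerp weights a = sin((1−f)δ)/sin δ ≈ 0.395, b = sin(fδ)/sin δ ≈ 0.988.
p = a·p₁ + b·p₂ ≈ (0.452, -0.886, 0.108); φ = arcsin(p_z) ≈ 6.22°, λ = atan2(p_y, p_x) ≈ -62.99°.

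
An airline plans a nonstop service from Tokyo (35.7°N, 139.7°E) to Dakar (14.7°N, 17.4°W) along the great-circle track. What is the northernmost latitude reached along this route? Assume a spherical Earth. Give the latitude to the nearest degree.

≈ 68°N

The great circle lies in the plane with unit normal n̂ = (p₁ × p₂)/|p₁ × p₂|.
Here n̂_z ≈ -0.374; the vertex latitude is φ_max = arccos|n̂_z| ≈ 68.1°.
Check via Clairaut: cos φ_max = |cos φ₁| · sin C = cos(35.7°)·sin(27.4°) ≈ 0.374, again giving ≈ 68.1°.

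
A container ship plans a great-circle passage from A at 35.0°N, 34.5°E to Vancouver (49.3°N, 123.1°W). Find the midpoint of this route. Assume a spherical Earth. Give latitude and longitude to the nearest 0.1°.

≈ 76.1°N, 14.5°W

From cos δ = sin φ₁ sin φ₂ + cos φ₁ cos φ₂ cos Δλ, the central angle is δ ≈ 1.630 rad (93.4°).
Interpolate at f = 1/2 with slerp weights a = sin((1−f)δ)/sin δ ≈ 0.729, b = sin(fδ)/sin δ ≈ 0.729.
p = a·p₁ + b·p₂ ≈ (0.233, -0.060, 0.971); φ = arcsin(p_z) ≈ 76.11°, λ = atan2(p_y, p_x) ≈ -14.47°.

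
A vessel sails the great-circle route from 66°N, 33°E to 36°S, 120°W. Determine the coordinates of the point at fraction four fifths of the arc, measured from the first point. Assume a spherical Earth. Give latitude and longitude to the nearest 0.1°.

Convert each endpoint to a unit vector on the sphere (x = cos φ cos λ, y = cos φ sin λ, z = sin φ).
The central angle between the endpoints is δ = arccos(p₁·p₂) ≈ 2.550 rad (146.1°).
Interpolate at f = 4/5 with slerp weights a = sin((1−f)δ)/sin δ ≈ 0.876, b = sin(fδ)/sin δ ≈ 1.600.
p = a·p₁ + b·p₂ ≈ (-0.348, -0.927, -0.140); φ = arcsin(p_z) ≈ -8.07°, λ = atan2(p_y, p_x) ≈ -110.60°.

≈ 8.1°S, 110.6°W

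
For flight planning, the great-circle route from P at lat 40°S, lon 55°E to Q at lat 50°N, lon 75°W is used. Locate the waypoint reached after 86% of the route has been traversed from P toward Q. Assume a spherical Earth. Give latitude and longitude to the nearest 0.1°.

≈ lat 44.9°N, lon 46.0°W

Convert each endpoint to a unit vector on the sphere (x = cos φ cos λ, y = cos φ sin λ, z = sin φ).
The central angle between the endpoints is δ = arccos(p₁·p₂) ≈ 2.513 rad (144.0°).
Interpolate at f = 0.86 with slerp weights a = sin((1−f)δ)/sin δ ≈ 0.586, b = sin(fδ)/sin δ ≈ 1.413.
p = a·p₁ + b·p₂ ≈ (0.493, -0.509, 0.706); φ = arcsin(p_z) ≈ 44.88°, λ = atan2(p_y, p_x) ≈ -45.96°.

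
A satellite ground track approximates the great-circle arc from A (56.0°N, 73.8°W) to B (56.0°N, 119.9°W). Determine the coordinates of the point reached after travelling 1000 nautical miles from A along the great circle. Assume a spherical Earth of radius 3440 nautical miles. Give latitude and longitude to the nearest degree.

Write both endpoints as unit vectors p₁, p₂ with components (cos φ cos λ, cos φ sin λ, sin φ).
The central angle between the endpoints is δ = arccos(p₁·p₂) ≈ 0.441 rad (25.3°). The total great-circle distance is δ·R ≈ 0.441 × 3440 ≈ 1519 nmi, so the target fraction is f = 1000/1519 ≈ 0.658.
Interpolate at f ≈ 0.658 with slerp weights a = sin((1−f)δ)/sin δ ≈ 0.352, b = sin(fδ)/sin δ ≈ 0.671.
p = a·p₁ + b·p₂ ≈ (-0.132, -0.514, 0.848); φ = arcsin(p_z) ≈ 57.95°, λ = atan2(p_y, p_x) ≈ -104.42°.

≈ (58°N, 104°W)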